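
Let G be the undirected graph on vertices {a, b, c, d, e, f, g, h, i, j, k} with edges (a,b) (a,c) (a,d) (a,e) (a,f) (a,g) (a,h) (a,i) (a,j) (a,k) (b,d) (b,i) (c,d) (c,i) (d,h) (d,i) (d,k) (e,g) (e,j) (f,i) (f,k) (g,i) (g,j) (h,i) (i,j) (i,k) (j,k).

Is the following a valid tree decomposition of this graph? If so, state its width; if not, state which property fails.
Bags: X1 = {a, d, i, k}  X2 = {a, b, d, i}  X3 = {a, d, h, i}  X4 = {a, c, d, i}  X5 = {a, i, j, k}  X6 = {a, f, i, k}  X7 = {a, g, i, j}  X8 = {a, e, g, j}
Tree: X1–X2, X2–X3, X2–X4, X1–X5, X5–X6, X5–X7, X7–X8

Yes; width 3.

Vertex coverage: the bags together contain {a, b, c, d, e, f, g, h, i, j, k}, the full vertex set. Edge coverage: each edge of G has both endpoints in at least one bag. Running intersection: for every vertex, the bags containing it form a connected subtree. All three properties hold, so this is a valid tree decomposition of width max|bag| − 1 = 3, and hence tw(G) ≤ 3.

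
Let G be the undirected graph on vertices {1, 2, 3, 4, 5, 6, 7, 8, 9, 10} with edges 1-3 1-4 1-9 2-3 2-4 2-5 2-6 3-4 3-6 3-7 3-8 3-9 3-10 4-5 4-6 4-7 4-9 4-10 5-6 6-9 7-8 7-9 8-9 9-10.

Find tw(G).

A width-3 tree decomposition is:
Bags: B1 = {2, 3, 4, 6}  B2 = {3, 4, 6, 9}  B3 = {2, 4, 5, 6}  B4 = {3, 4, 7, 9}  B5 = {3, 7, 8, 9}  B6 = {3, 4, 9, 10}  B7 = {1, 3, 4, 9}
Tree: B1–B2, B1–B3, B2–B4, B4–B5, B4–B6, B6–B7
Every bag has size at most 4, so the width is 4 − 1 = 3 and tw(G) ≤ 3. Conversely, {3, 7, 8, 9} is a clique of size 4, and the vertices of any clique must share a bag in every tree decomposition; so some bag has ≥ 4 vertices and tw(G) ≥ 3. The upper and lower bounds meet at 3, so that is the treewidth.

3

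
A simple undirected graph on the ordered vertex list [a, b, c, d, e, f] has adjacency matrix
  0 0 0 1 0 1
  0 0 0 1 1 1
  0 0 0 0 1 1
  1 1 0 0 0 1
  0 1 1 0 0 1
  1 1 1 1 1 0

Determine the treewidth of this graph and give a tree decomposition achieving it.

Treewidth 2.
One such decomposition:
Bags: B1 = {b, e, f}  B2 = {b, d, f}  B3 = {a, d, f}  B4 = {c, e, f}
Tree: B1–B2, B2–B3, B1–B4

Every bag has size at most 3, so the width is 3 − 1 = 2 and tw(G) ≤ 2. For the lower bound, the 3 vertices {a, d, f} are pairwise adjacent, and any tree decomposition puts a clique entirely inside one bag — forcing width ≥ 2. The upper and lower bounds meet at 2, so that is the treewidth.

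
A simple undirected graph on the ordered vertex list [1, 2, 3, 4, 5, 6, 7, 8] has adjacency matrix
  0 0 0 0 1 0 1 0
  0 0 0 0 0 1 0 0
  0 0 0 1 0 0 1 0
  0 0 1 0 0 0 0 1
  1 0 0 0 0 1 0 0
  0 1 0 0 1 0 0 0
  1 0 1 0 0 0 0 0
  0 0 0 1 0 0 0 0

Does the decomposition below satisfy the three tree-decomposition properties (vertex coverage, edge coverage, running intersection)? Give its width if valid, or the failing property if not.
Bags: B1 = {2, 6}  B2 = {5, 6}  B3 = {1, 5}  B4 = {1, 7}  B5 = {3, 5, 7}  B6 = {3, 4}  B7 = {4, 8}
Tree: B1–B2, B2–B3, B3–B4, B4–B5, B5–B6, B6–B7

No — bags containing vertex 5 are not connected in the tree.

A tree decomposition must satisfy three properties: every vertex lies in some bag; for every edge, both endpoints lie together in some bag; and for every vertex, the bags containing it form a connected subtree. Here bags containing vertex 5 are not connected in the tree, so the decomposition is invalid.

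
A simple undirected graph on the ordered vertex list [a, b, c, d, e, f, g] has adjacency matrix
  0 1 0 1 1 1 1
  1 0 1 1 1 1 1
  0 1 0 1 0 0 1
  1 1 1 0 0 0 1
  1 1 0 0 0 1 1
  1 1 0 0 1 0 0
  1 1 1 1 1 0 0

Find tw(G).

3

A width-3 tree decomposition is:
Bags: B1 = {a, b, e, g}  B2 = {a, b, e, f}  B3 = {a, b, d, g}  B4 = {b, c, d, g}
Tree: B1–B2, B1–B3, B3–B4
Each bag holds 4 vertices, so the decomposition has width 3, which upper-bounds the treewidth. Conversely, {b, c, d, g} is a clique of size 4, and the vertices of any clique must share a bag in every tree decomposition; so some bag has ≥ 4 vertices and tw(G) ≥ 3. Therefore the treewidth is 3.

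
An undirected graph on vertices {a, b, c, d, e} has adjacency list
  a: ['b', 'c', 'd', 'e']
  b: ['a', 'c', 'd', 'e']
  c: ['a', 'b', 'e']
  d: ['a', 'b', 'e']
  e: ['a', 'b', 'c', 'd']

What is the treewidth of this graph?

3

A width-3 tree decomposition is:
Bags: B1 = {a, b, d, e}  B2 = {a, b, c, e}
Tree: B1–B2
Each bag holds 4 vertices, so the decomposition has width 3, which upper-bounds the treewidth. Conversely, {a, b, d, e} is a clique of size 4, and the vertices of any clique must share a bag in every tree decomposition; so some bag has ≥ 4 vertices and tw(G) ≥ 3. Therefore the treewidth is 3.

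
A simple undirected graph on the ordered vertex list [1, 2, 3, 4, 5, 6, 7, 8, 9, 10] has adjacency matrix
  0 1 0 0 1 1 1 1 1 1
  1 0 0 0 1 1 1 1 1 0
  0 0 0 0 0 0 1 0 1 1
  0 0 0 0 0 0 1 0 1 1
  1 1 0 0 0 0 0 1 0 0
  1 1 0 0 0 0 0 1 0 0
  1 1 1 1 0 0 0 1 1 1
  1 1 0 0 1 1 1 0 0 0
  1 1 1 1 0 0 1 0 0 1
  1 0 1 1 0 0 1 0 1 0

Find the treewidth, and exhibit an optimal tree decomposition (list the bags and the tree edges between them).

The largest bag has 4 vertices, giving width 3; this decomposition certifies tw(G) ≤ 3. On the other hand G contains the 4-clique {1, 2, 5, 8}. A clique must lie in a single bag of any decomposition, so no decomposition can have width below 3. Therefore the treewidth is 3.

Treewidth 3.
One such decomposition:
Bags: B1 = {1, 2, 7, 8}  B2 = {1, 2, 6, 8}  B3 = {1, 2, 7, 9}  B4 = {1, 7, 9, 10}  B5 = {3, 7, 9, 10}  B6 = {4, 7, 9, 10}  B7 = {1, 2, 5, 8}
Tree: B1–B2, B1–B3, B3–B4, B4–B5, B4–B6, B1–B7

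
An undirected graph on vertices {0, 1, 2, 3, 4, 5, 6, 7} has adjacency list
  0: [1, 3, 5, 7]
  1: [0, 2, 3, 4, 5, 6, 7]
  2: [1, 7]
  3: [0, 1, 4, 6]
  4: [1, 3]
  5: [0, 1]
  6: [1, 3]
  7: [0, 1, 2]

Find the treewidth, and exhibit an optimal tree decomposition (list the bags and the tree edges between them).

The largest bag has 3 vertices, giving width 2; this decomposition certifies tw(G) ≤ 2. On the other hand G contains the 3-clique {0, 1, 3}. A clique must lie in a single bag of any decomposition, so no decomposition can have width below 2. Combining the bounds, tw(G) = 2.

Treewidth 2.
One optimal decomposition is:
Bags: B1 = {1, 3, 6}  B2 = {0, 1, 3}  B3 = {0, 1, 7}  B4 = {1, 3, 4}  B5 = {1, 2, 7}  B6 = {0, 1, 5}
Tree: B1–B2, B2–B3, B2–B4, B3–B5, B3–B6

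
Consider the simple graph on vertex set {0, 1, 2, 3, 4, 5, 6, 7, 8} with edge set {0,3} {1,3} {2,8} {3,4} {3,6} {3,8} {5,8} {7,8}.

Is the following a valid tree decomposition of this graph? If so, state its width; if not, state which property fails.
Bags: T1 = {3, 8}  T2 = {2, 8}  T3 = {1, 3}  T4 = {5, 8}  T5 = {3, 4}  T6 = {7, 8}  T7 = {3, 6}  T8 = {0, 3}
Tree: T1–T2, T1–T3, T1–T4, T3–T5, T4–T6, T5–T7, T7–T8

Every vertex of G appears in some bag (union = {0, 1, 2, 3, 4, 5, 6, 7, 8}); every edge is covered by a bag; and for each vertex v the set of bags containing v is connected in the bag tree. The decomposition is therefore valid. The largest bag has 2 vertices, so the width is 1.

Yes; width 1.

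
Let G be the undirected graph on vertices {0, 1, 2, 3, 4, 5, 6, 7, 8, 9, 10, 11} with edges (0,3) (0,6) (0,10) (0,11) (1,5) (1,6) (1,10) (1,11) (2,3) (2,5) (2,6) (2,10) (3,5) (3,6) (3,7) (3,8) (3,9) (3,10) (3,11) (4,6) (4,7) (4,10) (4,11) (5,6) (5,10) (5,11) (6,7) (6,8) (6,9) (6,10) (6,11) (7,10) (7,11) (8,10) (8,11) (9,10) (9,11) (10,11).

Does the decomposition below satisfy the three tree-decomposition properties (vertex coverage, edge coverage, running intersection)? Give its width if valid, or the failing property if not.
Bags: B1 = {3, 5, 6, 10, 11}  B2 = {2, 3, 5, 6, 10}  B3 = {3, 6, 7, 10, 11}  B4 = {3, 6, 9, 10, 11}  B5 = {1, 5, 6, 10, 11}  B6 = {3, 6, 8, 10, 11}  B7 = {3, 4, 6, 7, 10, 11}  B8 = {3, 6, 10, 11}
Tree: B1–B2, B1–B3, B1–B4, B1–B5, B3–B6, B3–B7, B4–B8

A tree decomposition must satisfy three properties: every vertex lies in some bag; for every edge, both endpoints lie together in some bag; and for every vertex, the bags containing it form a connected subtree. Here vertex 0 appears in no bag, so the decomposition is invalid.

No — vertex 0 appears in no bag.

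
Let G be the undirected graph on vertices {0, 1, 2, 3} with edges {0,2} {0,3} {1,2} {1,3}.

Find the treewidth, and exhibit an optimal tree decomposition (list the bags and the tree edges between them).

The largest bag has 3 vertices, giving width 2; this decomposition certifies tw(G) ≤ 2. For the lower bound, G contains the cycle 2–0–3–1–2, so G is not a forest; only forests have treewidth ≤ 1, hence tw(G) ≥ 2. Hence tw(G) = 2 exactly.

Treewidth 2.
Bags: B1 = {0, 2, 3}  B2 = {1, 2, 3}
Tree: B1–B2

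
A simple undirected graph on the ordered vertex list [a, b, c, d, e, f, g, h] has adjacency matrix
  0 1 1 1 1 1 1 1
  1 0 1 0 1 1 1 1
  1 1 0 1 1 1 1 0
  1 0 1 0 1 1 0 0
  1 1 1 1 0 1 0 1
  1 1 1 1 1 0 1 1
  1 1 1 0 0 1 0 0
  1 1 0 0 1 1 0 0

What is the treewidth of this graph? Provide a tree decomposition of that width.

Every bag has size at most 5, so the width is 5 − 1 = 4 and tw(G) ≤ 4. For the lower bound, the 5 vertices {a, c, d, e, f} are pairwise adjacent, and any tree decomposition puts a clique entirely inside one bag — forcing width ≥ 4. Hence tw(G) = 4 exactly.

Treewidth 4.
One optimal decomposition is:
Bags: B1 = {a, b, c, e, f}  B2 = {a, c, d, e, f}  B3 = {a, b, c, f, g}  B4 = {a, b, e, f, h}
Tree: B1–B2, B1–B3, B1–B4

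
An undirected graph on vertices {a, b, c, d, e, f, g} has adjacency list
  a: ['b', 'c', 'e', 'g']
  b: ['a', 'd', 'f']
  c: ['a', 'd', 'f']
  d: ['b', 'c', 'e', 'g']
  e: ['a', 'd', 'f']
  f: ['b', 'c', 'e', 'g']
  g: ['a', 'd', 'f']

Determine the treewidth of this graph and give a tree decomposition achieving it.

Treewidth 3.
One optimal decomposition is:
Bags: B1 = {a, d, e, f}  B2 = {a, c, d, f}  B3 = {a, d, f, g}  B4 = {a, b, d, f}
Tree: B1–B2, B2–B3, B3–B4

Every bag has size at most 4, so the width is 4 − 1 = 3 and tw(G) ≤ 3. For the lower bound: the 4 vertex sets {d,e}, {c,f}, {a}, {g} are disjoint, each induces a connected subgraph, and every pair is joined by at least one edge of G. Contracting each set to a single vertex therefore yields K_{4} as a minor, and since treewidth is minor-monotone, tw(G) ≥ tw(K_{4}) = 3. The upper and lower bounds meet at 3, so that is the treewidth.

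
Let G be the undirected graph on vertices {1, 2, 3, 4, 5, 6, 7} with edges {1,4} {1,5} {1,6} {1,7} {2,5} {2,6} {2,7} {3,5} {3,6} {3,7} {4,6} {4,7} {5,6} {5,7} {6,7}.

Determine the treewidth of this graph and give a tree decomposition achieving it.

The largest bag has 4 vertices, giving width 3; this decomposition certifies tw(G) ≤ 3. Conversely, {1, 4, 6, 7} is a clique of size 4, and the vertices of any clique must share a bag in every tree decomposition; so some bag has ≥ 4 vertices and tw(G) ≥ 3. Therefore the treewidth is 3.

Treewidth 3.
Bags: B1 = {1, 4, 6, 7}  B2 = {1, 5, 6, 7}  B3 = {2, 5, 6, 7}  B4 = {3, 5, 6, 7}
Tree: B1–B2, B2–B3, B2–B4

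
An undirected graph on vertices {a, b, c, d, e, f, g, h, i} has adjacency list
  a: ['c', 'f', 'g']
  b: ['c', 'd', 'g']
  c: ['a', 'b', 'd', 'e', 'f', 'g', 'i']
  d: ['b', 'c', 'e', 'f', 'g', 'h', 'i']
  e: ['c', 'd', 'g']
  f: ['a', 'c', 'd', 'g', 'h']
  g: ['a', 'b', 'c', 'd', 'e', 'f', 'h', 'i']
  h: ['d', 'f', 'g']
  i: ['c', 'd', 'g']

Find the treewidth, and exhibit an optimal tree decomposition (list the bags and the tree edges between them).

Treewidth 3.
Bags: B1 = {b, c, d, g}  B2 = {c, d, e, g}  B3 = {c, d, f, g}  B4 = {c, d, g, i}  B5 = {d, f, g, h}  B6 = {a, c, f, g}
Tree: B1–B2, B1–B3, B3–B4, B3–B5, B3–B6

The largest bag has 4 vertices, giving width 3; this decomposition certifies tw(G) ≤ 3. For the lower bound, the 4 vertices {d, f, g, h} are pairwise adjacent, and any tree decomposition puts a clique entirely inside one bag — forcing width ≥ 3. Combining the bounds, tw(G) = 3.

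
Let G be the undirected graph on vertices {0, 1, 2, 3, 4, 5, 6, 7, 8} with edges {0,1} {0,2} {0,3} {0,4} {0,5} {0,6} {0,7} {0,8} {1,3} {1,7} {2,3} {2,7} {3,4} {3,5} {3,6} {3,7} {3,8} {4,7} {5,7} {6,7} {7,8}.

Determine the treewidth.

A width-3 tree decomposition is:
Bags: B1 = {0, 3, 5, 7}  B2 = {0, 2, 3, 7}  B3 = {0, 3, 7, 8}  B4 = {0, 3, 6, 7}  B5 = {0, 1, 3, 7}  B6 = {0, 3, 4, 7}
Tree: B1–B2, B1–B3, B1–B4, B1–B5, B1–B6
Each bag holds 4 vertices, so the decomposition has width 3, which upper-bounds the treewidth. On the other hand G contains the 4-clique {0, 1, 3, 7}. A clique must lie in a single bag of any decomposition, so no decomposition can have width below 3. Combining the bounds, tw(G) = 3.

3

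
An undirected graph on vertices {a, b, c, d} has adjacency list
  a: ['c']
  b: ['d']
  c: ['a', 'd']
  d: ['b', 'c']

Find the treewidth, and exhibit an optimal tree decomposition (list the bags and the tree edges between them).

Treewidth 1.
Bags: B1 = {b, d}  B2 = {c, d}  B3 = {a, c}
Tree: B1–B2, B2–B3

Each bag holds 2 vertices, so the decomposition has width 1, which upper-bounds the treewidth. G has an edge, so its treewidth is at least 1. Therefore the treewidth is 1.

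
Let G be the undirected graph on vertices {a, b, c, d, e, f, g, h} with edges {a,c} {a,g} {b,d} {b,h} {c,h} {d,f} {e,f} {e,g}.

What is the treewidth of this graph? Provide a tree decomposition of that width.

Treewidth 2.
Bags: B1 = {b, d, h}  B2 = {d, f, h}  B3 = {e, f, h}  B4 = {e, g, h}  B5 = {a, g, h}  B6 = {a, c, h}
Tree: B1–B2, B2–B3, B3–B4, B4–B5, B5–B6

The largest bag has 3 vertices, giving width 2; this decomposition certifies tw(G) ≤ 2. Since h–b–d–f–e–g–a–c–h is a cycle in G, G is not acyclic. Forests are exactly the graphs of treewidth ≤ 1, so tw(G) ≥ 2. Therefore the treewidth is 2.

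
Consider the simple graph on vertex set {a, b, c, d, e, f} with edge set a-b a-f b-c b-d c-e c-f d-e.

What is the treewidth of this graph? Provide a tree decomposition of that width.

Treewidth 2.
One optimal decomposition is:
Bags: B1 = {c, d, e}  B2 = {b, c, d}  B3 = {b, c, f}  B4 = {a, b, f}
Tree: B1–B2, B2–B3, B3–B4

Each bag holds 3 vertices, so the decomposition has width 2, which upper-bounds the treewidth. Since e–d–b–c–e is a cycle in G, G is not acyclic. Forests are exactly the graphs of treewidth ≤ 1, so tw(G) ≥ 2. Hence tw(G) = 2 exactly.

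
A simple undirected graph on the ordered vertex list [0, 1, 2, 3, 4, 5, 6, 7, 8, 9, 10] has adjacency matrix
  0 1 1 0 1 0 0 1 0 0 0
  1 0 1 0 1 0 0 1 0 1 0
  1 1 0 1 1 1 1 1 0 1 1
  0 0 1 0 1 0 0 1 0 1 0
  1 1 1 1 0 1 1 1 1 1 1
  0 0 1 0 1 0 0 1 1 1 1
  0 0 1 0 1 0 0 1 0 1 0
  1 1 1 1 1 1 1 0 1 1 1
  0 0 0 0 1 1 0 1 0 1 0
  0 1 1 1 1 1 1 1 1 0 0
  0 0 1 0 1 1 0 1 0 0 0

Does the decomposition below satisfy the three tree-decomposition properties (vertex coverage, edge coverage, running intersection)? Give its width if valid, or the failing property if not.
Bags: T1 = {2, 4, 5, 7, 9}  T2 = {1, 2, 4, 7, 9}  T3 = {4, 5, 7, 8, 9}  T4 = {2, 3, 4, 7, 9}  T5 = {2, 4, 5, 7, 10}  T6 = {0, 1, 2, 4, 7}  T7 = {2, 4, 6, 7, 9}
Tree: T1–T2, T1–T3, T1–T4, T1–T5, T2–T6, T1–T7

Yes; width 4.

Vertex coverage: the bags together contain {0, 1, 2, 3, 4, 5, 6, 7, 8, 9, 10}, the full vertex set. Edge coverage: each edge of G has both endpoints in at least one bag. Running intersection: for every vertex, the bags containing it form a connected subtree. All three properties hold, so this is a valid tree decomposition of width max|bag| − 1 = 4, and hence tw(G) ≤ 4.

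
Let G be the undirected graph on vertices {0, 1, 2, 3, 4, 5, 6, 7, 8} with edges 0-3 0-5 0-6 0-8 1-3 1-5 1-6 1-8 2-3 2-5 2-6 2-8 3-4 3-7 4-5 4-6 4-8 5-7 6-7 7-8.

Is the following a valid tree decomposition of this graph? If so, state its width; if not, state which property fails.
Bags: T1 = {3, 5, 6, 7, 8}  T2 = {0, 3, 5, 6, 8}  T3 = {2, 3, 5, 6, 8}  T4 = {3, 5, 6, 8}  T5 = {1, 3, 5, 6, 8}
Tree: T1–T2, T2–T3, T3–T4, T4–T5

A tree decomposition must satisfy three properties: every vertex lies in some bag; for every edge, both endpoints lie together in some bag; and for every vertex, the bags containing it form a connected subtree. Here vertex 4 appears in no bag, so the decomposition is invalid.

No — vertex 4 appears in no bag.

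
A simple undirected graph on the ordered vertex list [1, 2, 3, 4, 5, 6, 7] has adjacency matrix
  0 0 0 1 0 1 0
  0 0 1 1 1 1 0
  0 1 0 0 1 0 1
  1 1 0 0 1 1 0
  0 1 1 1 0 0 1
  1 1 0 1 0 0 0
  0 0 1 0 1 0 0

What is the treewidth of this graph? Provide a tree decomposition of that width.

Treewidth 2.
Bags: B1 = {2, 3, 5}  B2 = {2, 4, 5}  B3 = {2, 4, 6}  B4 = {3, 5, 7}  B5 = {1, 4, 6}
Tree: B1–B2, B2–B3, B1–B4, B3–B5

The largest bag has 3 vertices, giving width 2; this decomposition certifies tw(G) ≤ 2. On the other hand G contains the 3-clique {1, 4, 6}. A clique must lie in a single bag of any decomposition, so no decomposition can have width below 2. The upper and lower bounds meet at 2, so that is the treewidth.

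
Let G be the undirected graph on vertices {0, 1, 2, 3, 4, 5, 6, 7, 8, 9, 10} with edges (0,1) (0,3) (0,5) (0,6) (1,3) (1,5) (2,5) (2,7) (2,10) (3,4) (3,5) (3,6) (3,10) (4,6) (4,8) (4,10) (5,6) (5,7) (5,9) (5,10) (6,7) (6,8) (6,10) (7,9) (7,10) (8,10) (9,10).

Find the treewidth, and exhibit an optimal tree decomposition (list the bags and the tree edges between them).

Every bag has size at most 4, so the width is 4 − 1 = 3 and tw(G) ≤ 3. On the other hand G contains the 4-clique {4, 6, 8, 10}. A clique must lie in a single bag of any decomposition, so no decomposition can have width below 3. Combining the bounds, tw(G) = 3.

Treewidth 3.
One optimal decomposition is:
Bags: B1 = {5, 6, 7, 10}  B2 = {3, 5, 6, 10}  B3 = {5, 7, 9, 10}  B4 = {0, 3, 5, 6}  B5 = {3, 4, 6, 10}  B6 = {0, 1, 3, 5}  B7 = {2, 5, 7, 10}  B8 = {4, 6, 8, 10}
Tree: B1–B2, B1–B3, B2–B4, B2–B5, B4–B6, B1–B7, B5–B8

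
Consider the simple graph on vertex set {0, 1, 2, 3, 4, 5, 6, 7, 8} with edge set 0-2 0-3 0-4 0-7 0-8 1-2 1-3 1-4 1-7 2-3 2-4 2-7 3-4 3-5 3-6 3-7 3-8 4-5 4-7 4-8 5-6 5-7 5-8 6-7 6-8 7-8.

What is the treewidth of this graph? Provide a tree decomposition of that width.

Treewidth 4.
One such decomposition:
Bags: B1 = {0, 3, 4, 7, 8}  B2 = {0, 2, 3, 4, 7}  B3 = {3, 4, 5, 7, 8}  B4 = {3, 5, 6, 7, 8}  B5 = {1, 2, 3, 4, 7}
Tree: B1–B2, B1–B3, B3–B4, B2–B5

Every bag has size at most 5, so the width is 5 − 1 = 4 and tw(G) ≤ 4. Conversely, {0, 3, 4, 7, 8} is a clique of size 5, and the vertices of any clique must share a bag in every tree decomposition; so some bag has ≥ 5 vertices and tw(G) ≥ 4. Therefore the treewidth is 4.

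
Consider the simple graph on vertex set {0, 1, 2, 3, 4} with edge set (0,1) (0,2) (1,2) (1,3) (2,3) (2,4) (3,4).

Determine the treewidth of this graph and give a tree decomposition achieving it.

Treewidth 2.
One such decomposition:
Bags: B1 = {2, 3, 4}  B2 = {1, 2, 3}  B3 = {0, 1, 2}
Tree: B1–B2, B2–B3

Every bag has size at most 3, so the width is 3 − 1 = 2 and tw(G) ≤ 2. For the lower bound, the 3 vertices {0, 1, 2} are pairwise adjacent, and any tree decomposition puts a clique entirely inside one bag — forcing width ≥ 2. The upper and lower bounds meet at 2, so that is the treewidth.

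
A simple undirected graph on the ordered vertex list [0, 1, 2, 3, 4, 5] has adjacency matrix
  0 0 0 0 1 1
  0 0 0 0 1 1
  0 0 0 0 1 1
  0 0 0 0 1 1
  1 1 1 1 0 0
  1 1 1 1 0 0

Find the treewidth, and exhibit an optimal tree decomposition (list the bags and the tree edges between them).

Treewidth 2.
One optimal decomposition is:
Bags: B1 = {0, 4, 5}  B2 = {3, 4, 5}  B3 = {2, 4, 5}  B4 = {1, 4, 5}
Tree: B1–B2, B2–B3, B3–B4

The largest bag has 3 vertices, giving width 2; this decomposition certifies tw(G) ≤ 2. For the lower bound, G contains the cycle 0–5–3–4–0, so G is not a forest; only forests have treewidth ≤ 1, hence tw(G) ≥ 2. Therefore the treewidth is 2.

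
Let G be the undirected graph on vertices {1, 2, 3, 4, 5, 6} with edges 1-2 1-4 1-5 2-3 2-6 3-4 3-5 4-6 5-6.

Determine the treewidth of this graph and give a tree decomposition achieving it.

Treewidth 3.
One optimal decomposition is:
Bags: B1 = {1, 2, 3, 6}  B2 = {1, 3, 4, 6}  B3 = {1, 3, 5, 6}
Tree: B1–B2, B2–B3

The largest bag has 4 vertices, giving width 3; this decomposition certifies tw(G) ≤ 3. For the lower bound: the 4 vertex sets {1,2}, {4,6}, {3}, {5} are disjoint, each induces a connected subgraph, and every pair is joined by at least one edge of G. Contracting each set to a single vertex therefore yields K_{4} as a minor, and since treewidth is minor-monotone, tw(G) ≥ tw(K_{4}) = 3. Therefore the treewidth is 3.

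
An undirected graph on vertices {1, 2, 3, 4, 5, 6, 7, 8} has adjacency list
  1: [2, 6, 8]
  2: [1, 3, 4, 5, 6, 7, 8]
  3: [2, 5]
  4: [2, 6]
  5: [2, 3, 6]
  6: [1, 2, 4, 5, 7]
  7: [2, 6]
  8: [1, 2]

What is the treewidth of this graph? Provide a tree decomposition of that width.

Every bag has size at most 3, so the width is 3 − 1 = 2 and tw(G) ≤ 2. For the lower bound, the 3 vertices {1, 2, 8} are pairwise adjacent, and any tree decomposition puts a clique entirely inside one bag — forcing width ≥ 2. Combining the bounds, tw(G) = 2.

Treewidth 2.
One optimal decomposition is:
Bags: B1 = {2, 3, 5}  B2 = {2, 5, 6}  B3 = {1, 2, 6}  B4 = {2, 6, 7}  B5 = {1, 2, 8}  B6 = {2, 4, 6}
Tree: B1–B2, B2–B3, B2–B4, B3–B5, B4–B6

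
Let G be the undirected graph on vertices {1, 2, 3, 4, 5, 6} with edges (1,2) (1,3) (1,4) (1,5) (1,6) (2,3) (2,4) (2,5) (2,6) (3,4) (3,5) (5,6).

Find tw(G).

A width-3 tree decomposition is:
Bags: B1 = {1, 2, 3, 5}  B2 = {1, 2, 3, 4}  B3 = {1, 2, 5, 6}
Tree: B1–B2, B1–B3
The largest bag has 4 vertices, giving width 3; this decomposition certifies tw(G) ≤ 3. Conversely, {1, 2, 3, 4} is a clique of size 4, and the vertices of any clique must share a bag in every tree decomposition; so some bag has ≥ 4 vertices and tw(G) ≥ 3. Hence tw(G) = 3 exactly.

3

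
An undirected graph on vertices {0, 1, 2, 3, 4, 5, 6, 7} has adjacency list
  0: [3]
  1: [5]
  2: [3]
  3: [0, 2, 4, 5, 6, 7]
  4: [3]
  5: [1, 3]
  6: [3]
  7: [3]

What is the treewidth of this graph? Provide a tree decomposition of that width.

Treewidth 1.
One optimal decomposition is:
Bags: B1 = {3, 7}  B2 = {0, 3}  B3 = {2, 3}  B4 = {3, 5}  B5 = {3, 6}  B6 = {3, 4}  B7 = {1, 5}
Tree: B1–B2, B1–B3, B1–B4, B4–B5, B5–B6, B4–B7

The largest bag has 2 vertices, giving width 1; this decomposition certifies tw(G) ≤ 1. G has an edge, so its treewidth is at least 1. Combining the bounds, tw(G) = 1.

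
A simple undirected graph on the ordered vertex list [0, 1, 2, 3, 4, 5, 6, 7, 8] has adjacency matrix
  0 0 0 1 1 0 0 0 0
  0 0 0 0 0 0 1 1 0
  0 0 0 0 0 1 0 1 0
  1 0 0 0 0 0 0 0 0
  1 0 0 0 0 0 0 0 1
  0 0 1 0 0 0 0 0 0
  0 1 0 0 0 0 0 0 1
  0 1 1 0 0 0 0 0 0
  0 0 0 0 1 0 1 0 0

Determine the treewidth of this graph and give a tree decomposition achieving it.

Treewidth 1.
One such decomposition:
Bags: B1 = {0, 3}  B2 = {0, 4}  B3 = {4, 8}  B4 = {6, 8}  B5 = {1, 6}  B6 = {1, 7}  B7 = {2, 7}  B8 = {2, 5}
Tree: B1–B2, B2–B3, B3–B4, B4–B5, B5–B6, B6–B7, B7–B8

Every bag has size at most 2, so the width is 2 − 1 = 1 and tw(G) ≤ 1. G has an edge, so its treewidth is at least 1. The upper and lower bounds meet at 1, so that is the treewidth.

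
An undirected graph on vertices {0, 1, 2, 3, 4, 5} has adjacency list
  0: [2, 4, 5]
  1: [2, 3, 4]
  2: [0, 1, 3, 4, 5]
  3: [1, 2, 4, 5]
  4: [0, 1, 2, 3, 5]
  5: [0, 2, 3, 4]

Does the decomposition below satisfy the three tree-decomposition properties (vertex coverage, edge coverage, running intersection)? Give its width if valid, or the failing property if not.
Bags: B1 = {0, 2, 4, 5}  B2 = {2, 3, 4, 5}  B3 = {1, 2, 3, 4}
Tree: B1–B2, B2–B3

Yes; width 3.

Every vertex of G appears in some bag (union = {0, 1, 2, 3, 4, 5}); every edge is covered by a bag; and for each vertex v the set of bags containing v is connected in the bag tree. The decomposition is therefore valid. The largest bag has 4 vertices, so the width is 3.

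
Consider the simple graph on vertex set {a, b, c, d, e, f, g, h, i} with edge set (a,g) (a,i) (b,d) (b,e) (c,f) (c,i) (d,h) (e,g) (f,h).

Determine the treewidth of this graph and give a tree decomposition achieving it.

Treewidth 2.
One optimal decomposition is:
Bags: B1 = {b, d, e}  B2 = {d, e, g}  B3 = {a, d, g}  B4 = {a, d, i}  B5 = {c, d, i}  B6 = {c, d, f}  B7 = {d, f, h}
Tree: B1–B2, B2–B3, B3–B4, B4–B5, B5–B6, B6–B7

Every bag has size at most 3, so the width is 3 − 1 = 2 and tw(G) ≤ 2. For the lower bound, G contains the cycle d–b–e–g–a–i–c–f–h–d, so G is not a forest; only forests have treewidth ≤ 1, hence tw(G) ≥ 2. Hence tw(G) = 2 exactly.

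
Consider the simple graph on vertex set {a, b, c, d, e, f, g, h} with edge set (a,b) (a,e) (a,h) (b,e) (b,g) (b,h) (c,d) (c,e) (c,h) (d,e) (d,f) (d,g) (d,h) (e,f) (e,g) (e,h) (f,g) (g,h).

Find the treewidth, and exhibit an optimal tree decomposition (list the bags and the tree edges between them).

Treewidth 3.
Bags: B1 = {a, b, e, h}  B2 = {b, e, g, h}  B3 = {d, e, g, h}  B4 = {d, e, f, g}  B5 = {c, d, e, h}
Tree: B1–B2, B2–B3, B3–B4, B3–B5

Each bag holds 4 vertices, so the decomposition has width 3, which upper-bounds the treewidth. On the other hand G contains the 4-clique {d, e, g, h}. A clique must lie in a single bag of any decomposition, so no decomposition can have width below 3. Combining the bounds, tw(G) = 3.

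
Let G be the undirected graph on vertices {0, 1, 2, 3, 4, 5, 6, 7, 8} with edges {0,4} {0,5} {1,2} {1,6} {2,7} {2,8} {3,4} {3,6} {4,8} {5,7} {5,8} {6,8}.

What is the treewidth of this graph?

3

A width-3 tree decomposition is:
Bags: B1 = {1, 3, 4, 6}  B2 = {1, 4, 6, 8}  B3 = {1, 2, 4, 8}  B4 = {0, 2, 4, 8}  B5 = {0, 2, 5, 8}  B6 = {0, 2, 5, 7}
Tree: B1–B2, B2–B3, B3–B4, B4–B5, B5–B6
The largest bag has 4 vertices, giving width 3; this decomposition certifies tw(G) ≤ 3. For the lower bound: the 4 vertex sets {1,3,6}, {4}, {8}, {0,2,5,7} are disjoint, each induces a connected subgraph, and every pair is joined by at least one edge of G. Contracting each set to a single vertex therefore yields K_{4} as a minor, and since treewidth is minor-monotone, tw(G) ≥ tw(K_{4}) = 3. Hence tw(G) = 3 exactly.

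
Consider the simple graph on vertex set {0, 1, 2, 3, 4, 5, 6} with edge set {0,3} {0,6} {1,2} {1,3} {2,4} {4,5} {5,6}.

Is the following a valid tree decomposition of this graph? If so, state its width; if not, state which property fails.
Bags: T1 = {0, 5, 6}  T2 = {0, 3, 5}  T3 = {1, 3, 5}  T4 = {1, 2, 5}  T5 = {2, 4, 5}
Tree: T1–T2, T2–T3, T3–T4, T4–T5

Checking the three conditions: (i) the bags cover all of {0, 1, 2, 3, 4, 5, 6}; (ii) for each edge, some bag contains both endpoints; (iii) the bags containing any fixed vertex form a subtree. All hold, so the decomposition is valid with width 3 − 1 = 2.

Yes; width 2.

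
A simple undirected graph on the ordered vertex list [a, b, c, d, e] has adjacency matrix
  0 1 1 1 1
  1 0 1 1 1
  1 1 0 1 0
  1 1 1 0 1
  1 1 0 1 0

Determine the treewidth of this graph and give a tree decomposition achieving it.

Treewidth 3.
One such decomposition:
Bags: B1 = {a, b, d, e}  B2 = {a, b, c, d}
Tree: B1–B2

The largest bag has 4 vertices, giving width 3; this decomposition certifies tw(G) ≤ 3. On the other hand G contains the 4-clique {a, b, d, e}. A clique must lie in a single bag of any decomposition, so no decomposition can have width below 3. Therefore the treewidth is 3.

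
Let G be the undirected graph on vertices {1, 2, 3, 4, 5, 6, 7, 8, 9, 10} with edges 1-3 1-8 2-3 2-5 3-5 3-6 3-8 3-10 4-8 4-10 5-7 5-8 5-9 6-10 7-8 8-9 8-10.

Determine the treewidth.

A width-2 tree decomposition is:
Bags: B1 = {1, 3, 8}  B2 = {3, 5, 8}  B3 = {5, 8, 9}  B4 = {5, 7, 8}  B5 = {3, 8, 10}  B6 = {2, 3, 5}  B7 = {3, 6, 10}  B8 = {4, 8, 10}
Tree: B1–B2, B2–B3, B2–B4, B2–B5, B2–B6, B5–B7, B5–B8
Every bag has size at most 3, so the width is 3 − 1 = 2 and tw(G) ≤ 2. On the other hand G contains the 3-clique {5, 8, 9}. A clique must lie in a single bag of any decomposition, so no decomposition can have width below 2. The upper and lower bounds meet at 2, so that is the treewidth.

2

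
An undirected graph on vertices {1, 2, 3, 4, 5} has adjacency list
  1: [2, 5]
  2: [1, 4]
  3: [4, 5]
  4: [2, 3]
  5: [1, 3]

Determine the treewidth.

2

A width-2 tree decomposition is:
Bags: B1 = {1, 2, 4}  B2 = {1, 3, 4}  B3 = {1, 3, 5}
Tree: B1–B2, B2–B3
The largest bag has 3 vertices, giving width 2; this decomposition certifies tw(G) ≤ 2. Since 1–2–4–3–5–1 is a cycle in G, G is not acyclic. Forests are exactly the graphs of treewidth ≤ 1, so tw(G) ≥ 2. The upper and lower bounds meet at 2, so that is the treewidth.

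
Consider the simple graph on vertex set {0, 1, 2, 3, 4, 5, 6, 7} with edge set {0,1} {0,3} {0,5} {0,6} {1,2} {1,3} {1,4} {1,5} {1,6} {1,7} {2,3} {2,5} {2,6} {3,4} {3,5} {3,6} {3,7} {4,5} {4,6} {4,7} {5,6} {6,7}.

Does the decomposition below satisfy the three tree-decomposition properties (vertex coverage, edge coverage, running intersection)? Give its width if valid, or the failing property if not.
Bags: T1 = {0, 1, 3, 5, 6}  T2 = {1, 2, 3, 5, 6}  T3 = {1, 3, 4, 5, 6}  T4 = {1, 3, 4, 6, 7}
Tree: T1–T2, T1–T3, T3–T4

Vertex coverage: the bags together contain {0, 1, 2, 3, 4, 5, 6, 7}, the full vertex set. Edge coverage: each edge of G has both endpoints in at least one bag. Running intersection: for every vertex, the bags containing it form a connected subtree. All three properties hold, so this is a valid tree decomposition of width max|bag| − 1 = 4, and hence tw(G) ≤ 4.

Yes; width 4.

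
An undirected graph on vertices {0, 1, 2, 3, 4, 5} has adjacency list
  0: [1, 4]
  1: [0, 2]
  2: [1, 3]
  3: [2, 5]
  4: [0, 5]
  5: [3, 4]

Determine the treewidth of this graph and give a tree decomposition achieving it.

Treewidth 2.
One such decomposition:
Bags: B1 = {0, 1, 4}  B2 = {1, 2, 4}  B3 = {2, 3, 4}  B4 = {3, 4, 5}
Tree: B1–B2, B2–B3, B3–B4

Every bag has size at most 3, so the width is 3 − 1 = 2 and tw(G) ≤ 2. Since 4–0–1–2–3–5–4 is a cycle in G, G is not acyclic. Forests are exactly the graphs of treewidth ≤ 1, so tw(G) ≥ 2. Hence tw(G) = 2 exactly.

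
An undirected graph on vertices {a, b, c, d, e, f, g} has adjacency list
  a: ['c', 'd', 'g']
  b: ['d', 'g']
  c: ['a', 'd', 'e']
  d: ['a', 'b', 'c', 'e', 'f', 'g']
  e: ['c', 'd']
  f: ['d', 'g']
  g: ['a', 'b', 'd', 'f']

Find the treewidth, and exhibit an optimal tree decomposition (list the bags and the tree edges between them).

Treewidth 2.
Bags: B1 = {a, d, g}  B2 = {a, c, d}  B3 = {b, d, g}  B4 = {d, f, g}  B5 = {c, d, e}
Tree: B1–B2, B1–B3, B3–B4, B2–B5

Each bag holds 3 vertices, so the decomposition has width 2, which upper-bounds the treewidth. Conversely, {d, f, g} is a clique of size 3, and the vertices of any clique must share a bag in every tree decomposition; so some bag has ≥ 3 vertices and tw(G) ≥ 2. The upper and lower bounds meet at 2, so that is the treewidth.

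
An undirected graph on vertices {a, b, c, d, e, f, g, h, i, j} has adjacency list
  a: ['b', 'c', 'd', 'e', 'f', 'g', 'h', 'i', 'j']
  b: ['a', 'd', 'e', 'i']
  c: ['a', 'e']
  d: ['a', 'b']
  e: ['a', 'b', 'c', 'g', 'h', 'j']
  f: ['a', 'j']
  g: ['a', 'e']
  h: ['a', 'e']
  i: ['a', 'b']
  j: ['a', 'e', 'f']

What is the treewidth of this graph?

2

A width-2 tree decomposition is:
Bags: B1 = {a, e, h}  B2 = {a, e, g}  B3 = {a, b, e}  B4 = {a, e, j}  B5 = {a, f, j}  B6 = {a, b, d}  B7 = {a, c, e}  B8 = {a, b, i}
Tree: B1–B2, B1–B3, B2–B4, B4–B5, B3–B6, B4–B7, B6–B8
Every bag has size at most 3, so the width is 3 − 1 = 2 and tw(G) ≤ 2. On the other hand G contains the 3-clique {a, b, d}. A clique must lie in a single bag of any decomposition, so no decomposition can have width below 2. The upper and lower bounds meet at 2, so that is the treewidth.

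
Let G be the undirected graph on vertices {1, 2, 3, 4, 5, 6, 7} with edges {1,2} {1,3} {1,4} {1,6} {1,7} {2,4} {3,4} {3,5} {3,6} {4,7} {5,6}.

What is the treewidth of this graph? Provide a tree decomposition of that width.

Treewidth 2.
One optimal decomposition is:
Bags: B1 = {1, 3, 6}  B2 = {3, 5, 6}  B3 = {1, 3, 4}  B4 = {1, 4, 7}  B5 = {1, 2, 4}
Tree: B1–B2, B1–B3, B3–B4, B3–B5

The largest bag has 3 vertices, giving width 2; this decomposition certifies tw(G) ≤ 2. On the other hand G contains the 3-clique {1, 2, 4}. A clique must lie in a single bag of any decomposition, so no decomposition can have width below 2. Therefore the treewidth is 2.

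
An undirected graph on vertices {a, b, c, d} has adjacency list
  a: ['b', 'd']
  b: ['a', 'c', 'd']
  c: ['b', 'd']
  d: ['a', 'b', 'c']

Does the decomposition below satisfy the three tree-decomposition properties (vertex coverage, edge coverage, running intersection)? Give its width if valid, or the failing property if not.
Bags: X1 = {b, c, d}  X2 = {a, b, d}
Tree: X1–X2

Yes; width 2.

Vertex coverage: the bags together contain {a, b, c, d}, the full vertex set. Edge coverage: each edge of G has both endpoints in at least one bag. Running intersection: for every vertex, the bags containing it form a connected subtree. All three properties hold, so this is a valid tree decomposition of width max|bag| − 1 = 2, and hence tw(G) ≤ 2.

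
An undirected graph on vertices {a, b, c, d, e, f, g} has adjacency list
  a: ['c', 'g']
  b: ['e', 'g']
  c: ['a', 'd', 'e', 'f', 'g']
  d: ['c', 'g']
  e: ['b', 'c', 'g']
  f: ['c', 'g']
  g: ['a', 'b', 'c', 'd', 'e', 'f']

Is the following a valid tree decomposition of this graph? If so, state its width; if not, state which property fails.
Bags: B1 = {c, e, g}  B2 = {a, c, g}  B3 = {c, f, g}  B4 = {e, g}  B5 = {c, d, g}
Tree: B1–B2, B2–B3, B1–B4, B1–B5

A tree decomposition must satisfy three properties: every vertex lies in some bag; for every edge, both endpoints lie together in some bag; and for every vertex, the bags containing it form a connected subtree. Here vertex b appears in no bag, so the decomposition is invalid.

No — vertex b appears in no bag.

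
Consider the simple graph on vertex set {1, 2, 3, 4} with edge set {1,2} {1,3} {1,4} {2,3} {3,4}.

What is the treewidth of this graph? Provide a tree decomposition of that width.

Treewidth 2.
One optimal decomposition is:
Bags: B1 = {1, 2, 3}  B2 = {1, 3, 4}
Tree: B1–B2

The largest bag has 3 vertices, giving width 2; this decomposition certifies tw(G) ≤ 2. Conversely, {1, 2, 3} is a clique of size 3, and the vertices of any clique must share a bag in every tree decomposition; so some bag has ≥ 3 vertices and tw(G) ≥ 2. Therefore the treewidth is 2.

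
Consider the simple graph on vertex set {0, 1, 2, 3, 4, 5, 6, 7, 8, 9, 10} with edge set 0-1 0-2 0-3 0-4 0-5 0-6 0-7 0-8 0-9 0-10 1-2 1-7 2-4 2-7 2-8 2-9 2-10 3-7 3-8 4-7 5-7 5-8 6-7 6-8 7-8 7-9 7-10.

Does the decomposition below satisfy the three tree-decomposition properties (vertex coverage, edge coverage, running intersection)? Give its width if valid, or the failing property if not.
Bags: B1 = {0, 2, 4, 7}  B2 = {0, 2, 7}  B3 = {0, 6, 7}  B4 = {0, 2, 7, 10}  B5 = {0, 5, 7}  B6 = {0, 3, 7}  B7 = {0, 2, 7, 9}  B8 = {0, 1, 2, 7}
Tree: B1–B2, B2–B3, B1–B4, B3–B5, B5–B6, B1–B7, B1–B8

No — vertex 8 appears in no bag.

A tree decomposition must satisfy three properties: every vertex lies in some bag; for every edge, both endpoints lie together in some bag; and for every vertex, the bags containing it form a connected subtree. Here vertex 8 appears in no bag, so the decomposition is invalid.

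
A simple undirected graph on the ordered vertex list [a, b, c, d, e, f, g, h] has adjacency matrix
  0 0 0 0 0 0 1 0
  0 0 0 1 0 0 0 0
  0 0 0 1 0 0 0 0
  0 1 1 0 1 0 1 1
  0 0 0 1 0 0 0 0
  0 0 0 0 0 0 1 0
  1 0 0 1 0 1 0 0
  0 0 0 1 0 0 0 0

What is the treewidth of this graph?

1

A width-1 tree decomposition is:
Bags: B1 = {d, e}  B2 = {c, d}  B3 = {d, g}  B4 = {b, d}  B5 = {f, g}  B6 = {d, h}  B7 = {a, g}
Tree: B1–B2, B1–B3, B3–B4, B3–B5, B4–B6, B5–B7
Each bag holds 2 vertices, so the decomposition has width 1, which upper-bounds the treewidth. G has an edge, so its treewidth is at least 1. The upper and lower bounds meet at 1, so that is the treewidth.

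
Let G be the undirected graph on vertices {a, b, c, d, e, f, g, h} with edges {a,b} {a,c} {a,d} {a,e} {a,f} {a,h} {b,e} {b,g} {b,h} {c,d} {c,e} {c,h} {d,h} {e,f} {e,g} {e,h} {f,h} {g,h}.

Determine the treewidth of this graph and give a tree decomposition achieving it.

Treewidth 3.
One optimal decomposition is:
Bags: B1 = {a, c, d, h}  B2 = {a, c, e, h}  B3 = {a, b, e, h}  B4 = {a, e, f, h}  B5 = {b, e, g, h}
Tree: B1–B2, B2–B3, B2–B4, B3–B5

Each bag holds 4 vertices, so the decomposition has width 3, which upper-bounds the treewidth. Conversely, {b, e, g, h} is a clique of size 4, and the vertices of any clique must share a bag in every tree decomposition; so some bag has ≥ 4 vertices and tw(G) ≥ 3. Combining the bounds, tw(G) = 3.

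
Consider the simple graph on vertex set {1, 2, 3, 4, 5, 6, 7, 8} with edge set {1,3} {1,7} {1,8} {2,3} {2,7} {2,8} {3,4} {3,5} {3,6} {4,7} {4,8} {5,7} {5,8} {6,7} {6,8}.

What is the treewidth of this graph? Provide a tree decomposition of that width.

The largest bag has 4 vertices, giving width 3; this decomposition certifies tw(G) ≤ 3. For the lower bound: the 4 vertex sets {2,7}, {3,4}, {8}, {5} are disjoint, each induces a connected subgraph, and every pair is joined by at least one edge of G. Contracting each set to a single vertex therefore yields K_{4} as a minor, and since treewidth is minor-monotone, tw(G) ≥ tw(K_{4}) = 3. Therefore the treewidth is 3.

Treewidth 3.
One optimal decomposition is:
Bags: B1 = {2, 3, 7, 8}  B2 = {3, 4, 7, 8}  B3 = {3, 5, 7, 8}  B4 = {1, 3, 7, 8}  B5 = {3, 6, 7, 8}
Tree: B1–B2, B2–B3, B3–B4, B4–B5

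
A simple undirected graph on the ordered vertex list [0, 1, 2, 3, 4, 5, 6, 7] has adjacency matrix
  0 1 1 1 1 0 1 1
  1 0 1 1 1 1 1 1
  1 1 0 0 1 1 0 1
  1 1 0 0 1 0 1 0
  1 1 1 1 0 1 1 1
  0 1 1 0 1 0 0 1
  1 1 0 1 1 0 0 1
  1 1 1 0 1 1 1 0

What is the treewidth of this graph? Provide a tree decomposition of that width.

Treewidth 4.
Bags: B1 = {0, 1, 4, 6, 7}  B2 = {0, 1, 3, 4, 6}  B3 = {0, 1, 2, 4, 7}  B4 = {1, 2, 4, 5, 7}
Tree: B1–B2, B1–B3, B3–B4

The largest bag has 5 vertices, giving width 4; this decomposition certifies tw(G) ≤ 4. Conversely, {0, 1, 2, 4, 7} is a clique of size 5, and the vertices of any clique must share a bag in every tree decomposition; so some bag has ≥ 5 vertices and tw(G) ≥ 4. Combining the bounds, tw(G) = 4.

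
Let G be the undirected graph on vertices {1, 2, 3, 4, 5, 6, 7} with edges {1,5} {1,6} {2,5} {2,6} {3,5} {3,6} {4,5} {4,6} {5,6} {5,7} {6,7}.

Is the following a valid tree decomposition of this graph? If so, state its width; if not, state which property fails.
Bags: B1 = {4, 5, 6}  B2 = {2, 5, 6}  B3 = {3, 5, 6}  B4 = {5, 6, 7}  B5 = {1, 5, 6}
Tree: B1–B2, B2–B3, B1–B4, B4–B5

Yes; width 2.

Checking the three conditions: (i) the bags cover all of {1, 2, 3, 4, 5, 6, 7}; (ii) for each edge, some bag contains both endpoints; (iii) the bags containing any fixed vertex form a subtree. All hold, so the decomposition is valid with width 3 − 1 = 2.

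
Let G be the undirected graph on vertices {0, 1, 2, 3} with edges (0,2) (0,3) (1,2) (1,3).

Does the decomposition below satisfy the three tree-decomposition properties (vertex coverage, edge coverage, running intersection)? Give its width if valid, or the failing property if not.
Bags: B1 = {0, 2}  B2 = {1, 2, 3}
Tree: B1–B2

No — edge (3,0) lies in no bag.

A tree decomposition must satisfy three properties: every vertex lies in some bag; for every edge, both endpoints lie together in some bag; and for every vertex, the bags containing it form a connected subtree. Here edge (3,0) lies in no bag, so the decomposition is invalid.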